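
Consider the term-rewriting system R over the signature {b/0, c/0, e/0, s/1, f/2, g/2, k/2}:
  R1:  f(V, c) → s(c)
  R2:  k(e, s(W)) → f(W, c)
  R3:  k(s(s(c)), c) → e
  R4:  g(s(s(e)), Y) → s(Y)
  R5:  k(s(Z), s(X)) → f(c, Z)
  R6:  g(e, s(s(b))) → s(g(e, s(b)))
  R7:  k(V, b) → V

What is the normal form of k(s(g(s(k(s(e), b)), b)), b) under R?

1. k(s(g(s(k(s(e), b)), b)), b)  →  s(g(s(k(s(e), b)), b))   [R7 at ε]
2. s(g(s(k(s(e), b)), b))  →  s(g(s(s(e)), b))   [R7 at 1.1.1]
3. s(g(s(s(e)), b))  →  s(s(b))   [R4 at 1]

s(s(b))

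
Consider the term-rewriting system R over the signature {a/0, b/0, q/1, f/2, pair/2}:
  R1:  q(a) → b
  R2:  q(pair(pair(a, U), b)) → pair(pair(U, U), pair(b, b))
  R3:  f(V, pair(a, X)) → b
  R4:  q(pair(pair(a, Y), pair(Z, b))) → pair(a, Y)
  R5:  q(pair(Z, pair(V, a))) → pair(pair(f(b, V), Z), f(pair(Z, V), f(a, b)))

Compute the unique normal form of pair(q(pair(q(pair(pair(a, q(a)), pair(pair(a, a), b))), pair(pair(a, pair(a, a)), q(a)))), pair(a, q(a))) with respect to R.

pair(pair(a, b), pair(a, b))

1. pair(q(pair(q(pair(pair(a, q(a)), pair(pair(a, a), b))), pair(pair(a, pair(a, a)), q(a)))), pair(a, q(a)))  →  pair(q(pair(pair(a, q(a)), pair(pair(a, pair(a, a)), q(a)))), pair(a, q(a)))   [R4 at 1.1.1]
2. pair(q(pair(pair(a, q(a)), pair(pair(a, pair(a, a)), q(a)))), pair(a, q(a)))  →  pair(q(pair(pair(a, b), pair(pair(a, pair(a, a)), q(a)))), pair(a, q(a)))   [R1 at 1.1.1.2]
3. pair(q(pair(pair(a, b), pair(pair(a, pair(a, a)), q(a)))), pair(a, q(a)))  →  pair(q(pair(pair(a, b), pair(pair(a, pair(a, a)), b))), pair(a, q(a)))   [R1 at 1.1.2.2]
4. pair(q(pair(pair(a, b), pair(pair(a, pair(a, a)), b))), pair(a, q(a)))  →  pair(pair(a, b), pair(a, q(a)))   [R4 at 1]
5. pair(pair(a, b), pair(a, q(a)))  →  pair(pair(a, b), pair(a, b))   [R1 at 2.2]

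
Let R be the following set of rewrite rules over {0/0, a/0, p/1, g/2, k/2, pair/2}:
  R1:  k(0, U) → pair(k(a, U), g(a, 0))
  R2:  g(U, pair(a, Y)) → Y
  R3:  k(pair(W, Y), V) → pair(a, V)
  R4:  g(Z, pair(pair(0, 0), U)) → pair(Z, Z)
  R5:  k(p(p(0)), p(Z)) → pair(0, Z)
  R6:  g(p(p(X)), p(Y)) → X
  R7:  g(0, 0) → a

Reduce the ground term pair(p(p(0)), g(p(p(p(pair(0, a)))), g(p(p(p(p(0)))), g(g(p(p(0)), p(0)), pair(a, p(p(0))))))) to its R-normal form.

1. pair(p(p(0)), g(p(p(p(pair(0, a)))), g(p(p(p(p(0)))), g(g(p(p(0)), p(0)), pair(a, p(p(0)))))))  →  pair(p(p(0)), g(p(p(p(pair(0, a)))), g(p(p(p(p(0)))), p(p(0)))))   [R2 at 2.2.2]
2. pair(p(p(0)), g(p(p(p(pair(0, a)))), g(p(p(p(p(0)))), p(p(0)))))  →  pair(p(p(0)), g(p(p(p(pair(0, a)))), p(p(0))))   [R6 at 2.2]
3. pair(p(p(0)), g(p(p(p(pair(0, a)))), p(p(0))))  →  pair(p(p(0)), p(pair(0, a)))   [R6 at 2]

pair(p(p(0)), p(pair(0, a)))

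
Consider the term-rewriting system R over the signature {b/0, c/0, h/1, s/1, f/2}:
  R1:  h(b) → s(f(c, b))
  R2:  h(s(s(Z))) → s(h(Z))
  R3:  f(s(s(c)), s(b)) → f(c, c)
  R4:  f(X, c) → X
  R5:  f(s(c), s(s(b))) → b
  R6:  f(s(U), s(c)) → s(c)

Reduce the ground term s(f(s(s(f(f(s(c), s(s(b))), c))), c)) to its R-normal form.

s(s(s(b)))

1. s(f(s(s(f(f(s(c), s(s(b))), c))), c))  →  s(s(s(f(f(s(c), s(s(b))), c))))   [R4 at 1]
2. s(s(s(f(f(s(c), s(s(b))), c))))  →  s(s(s(f(s(c), s(s(b))))))   [R4 at 1.1.1]
3. s(s(s(f(s(c), s(s(b))))))  →  s(s(s(b)))   [R5 at 1.1.1]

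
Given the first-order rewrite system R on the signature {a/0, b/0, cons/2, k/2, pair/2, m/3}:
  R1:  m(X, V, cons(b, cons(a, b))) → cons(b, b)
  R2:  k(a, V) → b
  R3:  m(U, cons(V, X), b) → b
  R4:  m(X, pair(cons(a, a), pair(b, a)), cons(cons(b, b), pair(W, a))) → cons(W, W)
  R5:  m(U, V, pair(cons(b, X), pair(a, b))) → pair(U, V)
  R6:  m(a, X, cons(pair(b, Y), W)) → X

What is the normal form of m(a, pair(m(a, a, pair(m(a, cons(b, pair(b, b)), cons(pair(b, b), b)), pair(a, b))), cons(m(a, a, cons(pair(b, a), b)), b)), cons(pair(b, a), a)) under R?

1. m(a, pair(m(a, a, pair(m(a, cons(b, pair(b, b)), cons(pair(b, b), b)), pair(a, b))), cons(m(a, a, cons(pair(b, a), b)), b)), cons(pair(b, a), a))  →  pair(m(a, a, pair(m(a, cons(b, pair(b, b)), cons(pair(b, b), b)), pair(a, b))), cons(m(a, a, cons(pair(b, a), b)), b))   [R6 at ε]
2. pair(m(a, a, pair(m(a, cons(b, pair(b, b)), cons(pair(b, b), b)), pair(a, b))), cons(m(a, a, cons(pair(b, a), b)), b))  →  pair(m(a, a, pair(cons(b, pair(b, b)), pair(a, b))), cons(m(a, a, cons(pair(b, a), b)), b))   [R6 at 1.3.1]
3. pair(m(a, a, pair(cons(b, pair(b, b)), pair(a, b))), cons(m(a, a, cons(pair(b, a), b)), b))  →  pair(pair(a, a), cons(m(a, a, cons(pair(b, a), b)), b))   [R5 at 1]
4. pair(pair(a, a), cons(m(a, a, cons(pair(b, a), b)), b))  →  pair(pair(a, a), cons(a, b))   [R6 at 2.1]

pair(pair(a, a), cons(a, b))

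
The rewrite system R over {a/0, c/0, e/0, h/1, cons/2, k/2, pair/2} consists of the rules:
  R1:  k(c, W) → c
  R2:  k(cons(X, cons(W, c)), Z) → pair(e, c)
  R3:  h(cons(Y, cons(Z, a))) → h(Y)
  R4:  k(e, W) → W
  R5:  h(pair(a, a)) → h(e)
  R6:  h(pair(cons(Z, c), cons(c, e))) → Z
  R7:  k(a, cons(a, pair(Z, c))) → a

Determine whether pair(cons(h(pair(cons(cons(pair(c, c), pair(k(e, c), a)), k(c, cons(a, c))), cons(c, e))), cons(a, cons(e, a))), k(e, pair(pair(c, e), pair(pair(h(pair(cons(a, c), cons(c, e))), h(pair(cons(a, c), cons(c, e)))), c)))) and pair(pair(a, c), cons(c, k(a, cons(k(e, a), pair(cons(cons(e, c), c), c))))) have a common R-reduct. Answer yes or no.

no — NF(t₁) = pair(cons(cons(pair(c, c), pair(c, a)), cons(a, cons(e, a))), pair(pair(c, e), pair(pair(a, a), c))), NF(t₂) = pair(pair(a, c), cons(c, a))

Reduce t₁ = pair(cons(h(pair(cons(cons(pair(c, c), pair(k(e, c), a)), k(c, cons(a, c))), cons(c, e))), cons(a, cons(e, a))), k(e, pair(pair(c, e), pair(pair(h(pair(cons(a, c), cons(c, e))), h(pair(cons(a, c), cons(c, e)))), c)))):
1. pair(cons(h(pair(cons(cons(pair(c, c), pair(k(e, c), a)), k(c, cons(a, c))), cons(c, e))), cons(a, cons(e, a))), k(e, pair(pair(c, e), pair(pair(h(pair(cons(a, c), cons(c, e))), h(pair(cons(a, c), cons(c, e)))), c))))  →  pair(cons(h(pair(cons(cons(pair(c, c), pair(c, a)), k(c, cons(a, c))), cons(c, e))), cons(a, cons(e, a))), k(e, pair(pair(c, e), pair(pair(h(pair(cons(a, c), cons(c, e))), h(pair(cons(a, c), cons(c, e)))), c))))   [R4 at 1.1.1.1.1.2.1]
2. pair(cons(h(pair(cons(cons(pair(c, c), pair(c, a)), k(c, cons(a, c))), cons(c, e))), cons(a, cons(e, a))), k(e, pair(pair(c, e), pair(pair(h(pair(cons(a, c), cons(c, e))), h(pair(cons(a, c), cons(c, e)))), c))))  →  pair(cons(h(pair(cons(cons(pair(c, c), pair(c, a)), c), cons(c, e))), cons(a, cons(e, a))), k(e, pair(pair(c, e), pair(pair(h(pair(cons(a, c), cons(c, e))), h(pair(cons(a, c), cons(c, e)))), c))))   [R1 at 1.1.1.1.2]
3. pair(cons(h(pair(cons(cons(pair(c, c), pair(c, a)), c), cons(c, e))), cons(a, cons(e, a))), k(e, pair(pair(c, e), pair(pair(h(pair(cons(a, c), cons(c, e))), h(pair(cons(a, c), cons(c, e)))), c))))  →  pair(cons(cons(pair(c, c), pair(c, a)), cons(a, cons(e, a))), k(e, pair(pair(c, e), pair(pair(h(pair(cons(a, c), cons(c, e))), h(pair(cons(a, c), cons(c, e)))), c))))   [R6 at 1.1]
4. pair(cons(cons(pair(c, c), pair(c, a)), cons(a, cons(e, a))), k(e, pair(pair(c, e), pair(pair(h(pair(cons(a, c), cons(c, e))), h(pair(cons(a, c), cons(c, e)))), c))))  →  pair(cons(cons(pair(c, c), pair(c, a)), cons(a, cons(e, a))), pair(pair(c, e), pair(pair(h(pair(cons(a, c), cons(c, e))), h(pair(cons(a, c), cons(c, e)))), c)))   [R4 at 2]
5. pair(cons(cons(pair(c, c), pair(c, a)), cons(a, cons(e, a))), pair(pair(c, e), pair(pair(h(pair(cons(a, c), cons(c, e))), h(pair(cons(a, c), cons(c, e)))), c)))  →  pair(cons(cons(pair(c, c), pair(c, a)), cons(a, cons(e, a))), pair(pair(c, e), pair(pair(a, h(pair(cons(a, c), cons(c, e)))), c)))   [R6 at 2.2.1.1]
6. pair(cons(cons(pair(c, c), pair(c, a)), cons(a, cons(e, a))), pair(pair(c, e), pair(pair(a, h(pair(cons(a, c), cons(c, e)))), c)))  →  pair(cons(cons(pair(c, c), pair(c, a)), cons(a, cons(e, a))), pair(pair(c, e), pair(pair(a, a), c)))   [R6 at 2.2.1.2]

Reduce t₂ = pair(pair(a, c), cons(c, k(a, cons(k(e, a), pair(cons(cons(e, c), c), c))))):
1. pair(pair(a, c), cons(c, k(a, cons(k(e, a), pair(cons(cons(e, c), c), c)))))  →  pair(pair(a, c), cons(c, k(a, cons(a, pair(cons(cons(e, c), c), c)))))   [R4 at 2.2.2.1]
2. pair(pair(a, c), cons(c, k(a, cons(a, pair(cons(cons(e, c), c), c)))))  →  pair(pair(a, c), cons(c, a))   [R7 at 2.2]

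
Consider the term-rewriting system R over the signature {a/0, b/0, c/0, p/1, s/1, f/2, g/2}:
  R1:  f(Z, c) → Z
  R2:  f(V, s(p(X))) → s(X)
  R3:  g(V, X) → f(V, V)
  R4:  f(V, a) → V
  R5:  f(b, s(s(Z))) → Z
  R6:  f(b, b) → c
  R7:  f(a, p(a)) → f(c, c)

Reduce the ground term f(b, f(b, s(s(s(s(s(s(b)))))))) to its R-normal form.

s(s(b))

1. f(b, f(b, s(s(s(s(s(s(b))))))))  →  f(b, s(s(s(s(b)))))   [R5 at 2]
2. f(b, s(s(s(s(b)))))  →  s(s(b))   [R5 at ε]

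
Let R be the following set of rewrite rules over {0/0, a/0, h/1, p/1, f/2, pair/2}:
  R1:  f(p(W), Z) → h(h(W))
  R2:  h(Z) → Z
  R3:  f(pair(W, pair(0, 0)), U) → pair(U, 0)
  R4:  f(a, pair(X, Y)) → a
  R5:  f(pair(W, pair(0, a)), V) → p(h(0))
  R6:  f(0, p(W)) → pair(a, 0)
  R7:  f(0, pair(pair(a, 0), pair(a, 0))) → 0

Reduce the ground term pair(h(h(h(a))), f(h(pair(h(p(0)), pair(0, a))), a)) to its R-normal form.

pair(a, p(0))

1. pair(h(h(h(a))), f(h(pair(h(p(0)), pair(0, a))), a))  →  pair(h(h(a)), f(h(pair(h(p(0)), pair(0, a))), a))   [R2 at 1]
2. pair(h(h(a)), f(h(pair(h(p(0)), pair(0, a))), a))  →  pair(h(a), f(h(pair(h(p(0)), pair(0, a))), a))   [R2 at 1]
3. pair(h(a), f(h(pair(h(p(0)), pair(0, a))), a))  →  pair(a, f(h(pair(h(p(0)), pair(0, a))), a))   [R2 at 1]
4. pair(a, f(h(pair(h(p(0)), pair(0, a))), a))  →  pair(a, f(pair(h(p(0)), pair(0, a)), a))   [R2 at 2.1]
5. pair(a, f(pair(h(p(0)), pair(0, a)), a))  →  pair(a, p(h(0)))   [R5 at 2]
6. pair(a, p(h(0)))  →  pair(a, p(0))   [R2 at 2.1]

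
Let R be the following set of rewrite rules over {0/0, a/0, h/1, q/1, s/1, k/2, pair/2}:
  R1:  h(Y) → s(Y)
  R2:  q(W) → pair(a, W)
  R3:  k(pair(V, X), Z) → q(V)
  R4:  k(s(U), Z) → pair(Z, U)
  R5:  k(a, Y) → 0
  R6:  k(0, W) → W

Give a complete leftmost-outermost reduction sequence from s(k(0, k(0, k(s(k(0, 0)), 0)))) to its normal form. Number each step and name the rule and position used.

s(pair(0, 0))

1. s(k(0, k(0, k(s(k(0, 0)), 0))))  →  s(k(0, k(s(k(0, 0)), 0)))   [R6 at 1]
2. s(k(0, k(s(k(0, 0)), 0)))  →  s(k(s(k(0, 0)), 0))   [R6 at 1]
3. s(k(s(k(0, 0)), 0))  →  s(pair(0, k(0, 0)))   [R4 at 1]
4. s(pair(0, k(0, 0)))  →  s(pair(0, 0))   [R6 at 1.2]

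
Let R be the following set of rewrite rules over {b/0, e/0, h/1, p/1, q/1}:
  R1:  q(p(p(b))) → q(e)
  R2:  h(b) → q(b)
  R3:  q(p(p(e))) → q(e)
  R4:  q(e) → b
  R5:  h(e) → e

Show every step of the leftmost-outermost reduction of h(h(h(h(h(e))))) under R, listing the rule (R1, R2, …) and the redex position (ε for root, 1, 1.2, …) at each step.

e

1. h(h(h(h(h(e)))))  →  h(h(h(h(e))))   [R5 at 1.1.1.1]
2. h(h(h(h(e))))  →  h(h(h(e)))   [R5 at 1.1.1]
3. h(h(h(e)))  →  h(h(e))   [R5 at 1.1]
4. h(h(e))  →  h(e)   [R5 at 1]
5. h(e)  →  e   [R5 at ε]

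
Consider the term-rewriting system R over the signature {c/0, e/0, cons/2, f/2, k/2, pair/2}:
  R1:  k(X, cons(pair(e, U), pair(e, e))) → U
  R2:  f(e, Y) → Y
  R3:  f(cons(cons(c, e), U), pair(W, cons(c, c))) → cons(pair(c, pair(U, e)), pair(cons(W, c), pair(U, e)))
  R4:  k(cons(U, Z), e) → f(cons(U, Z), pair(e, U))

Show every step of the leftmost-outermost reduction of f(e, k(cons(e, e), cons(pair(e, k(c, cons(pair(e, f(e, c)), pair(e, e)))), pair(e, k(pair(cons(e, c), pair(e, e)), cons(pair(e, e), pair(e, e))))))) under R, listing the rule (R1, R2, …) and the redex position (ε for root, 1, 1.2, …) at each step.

1. f(e, k(cons(e, e), cons(pair(e, k(c, cons(pair(e, f(e, c)), pair(e, e)))), pair(e, k(pair(cons(e, c), pair(e, e)), cons(pair(e, e), pair(e, e)))))))  →  k(cons(e, e), cons(pair(e, k(c, cons(pair(e, f(e, c)), pair(e, e)))), pair(e, k(pair(cons(e, c), pair(e, e)), cons(pair(e, e), pair(e, e))))))   [R2 at ε]
2. k(cons(e, e), cons(pair(e, k(c, cons(pair(e, f(e, c)), pair(e, e)))), pair(e, k(pair(cons(e, c), pair(e, e)), cons(pair(e, e), pair(e, e))))))  →  k(cons(e, e), cons(pair(e, f(e, c)), pair(e, k(pair(cons(e, c), pair(e, e)), cons(pair(e, e), pair(e, e))))))   [R1 at 2.1.2]
3. k(cons(e, e), cons(pair(e, f(e, c)), pair(e, k(pair(cons(e, c), pair(e, e)), cons(pair(e, e), pair(e, e))))))  →  k(cons(e, e), cons(pair(e, c), pair(e, k(pair(cons(e, c), pair(e, e)), cons(pair(e, e), pair(e, e))))))   [R2 at 2.1.2]
4. k(cons(e, e), cons(pair(e, c), pair(e, k(pair(cons(e, c), pair(e, e)), cons(pair(e, e), pair(e, e))))))  →  k(cons(e, e), cons(pair(e, c), pair(e, e)))   [R1 at 2.2.2]
5. k(cons(e, e), cons(pair(e, c), pair(e, e)))  →  c   [R1 at ε]

c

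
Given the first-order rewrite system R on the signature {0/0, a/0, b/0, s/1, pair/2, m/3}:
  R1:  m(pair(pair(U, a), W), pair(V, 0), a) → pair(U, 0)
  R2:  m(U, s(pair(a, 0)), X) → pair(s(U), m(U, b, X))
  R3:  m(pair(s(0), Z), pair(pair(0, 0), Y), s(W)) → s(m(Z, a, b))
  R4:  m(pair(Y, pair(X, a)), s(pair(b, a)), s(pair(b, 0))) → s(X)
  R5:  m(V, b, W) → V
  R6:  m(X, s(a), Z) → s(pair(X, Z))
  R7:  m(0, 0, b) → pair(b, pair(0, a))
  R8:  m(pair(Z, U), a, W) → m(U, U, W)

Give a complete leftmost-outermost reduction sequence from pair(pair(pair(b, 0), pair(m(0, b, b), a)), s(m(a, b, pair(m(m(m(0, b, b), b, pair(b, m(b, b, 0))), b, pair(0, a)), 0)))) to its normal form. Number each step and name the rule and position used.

pair(pair(pair(b, 0), pair(0, a)), s(a))

1. pair(pair(pair(b, 0), pair(m(0, b, b), a)), s(m(a, b, pair(m(m(m(0, b, b), b, pair(b, m(b, b, 0))), b, pair(0, a)), 0))))  →  pair(pair(pair(b, 0), pair(0, a)), s(m(a, b, pair(m(m(m(0, b, b), b, pair(b, m(b, b, 0))), b, pair(0, a)), 0))))   [R5 at 1.2.1]
2. pair(pair(pair(b, 0), pair(0, a)), s(m(a, b, pair(m(m(m(0, b, b), b, pair(b, m(b, b, 0))), b, pair(0, a)), 0))))  →  pair(pair(pair(b, 0), pair(0, a)), s(a))   [R5 at 2.1]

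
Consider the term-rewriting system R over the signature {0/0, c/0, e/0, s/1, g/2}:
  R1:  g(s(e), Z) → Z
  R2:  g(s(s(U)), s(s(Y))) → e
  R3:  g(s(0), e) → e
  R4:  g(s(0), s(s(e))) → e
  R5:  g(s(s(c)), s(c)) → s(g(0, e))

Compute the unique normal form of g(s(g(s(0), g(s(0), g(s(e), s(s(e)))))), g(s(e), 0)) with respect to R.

0

1. g(s(g(s(0), g(s(0), g(s(e), s(s(e)))))), g(s(e), 0))  →  g(s(g(s(0), g(s(0), s(s(e))))), g(s(e), 0))   [R1 at 1.1.2.2]
2. g(s(g(s(0), g(s(0), s(s(e))))), g(s(e), 0))  →  g(s(g(s(0), e)), g(s(e), 0))   [R4 at 1.1.2]
3. g(s(g(s(0), e)), g(s(e), 0))  →  g(s(e), g(s(e), 0))   [R3 at 1.1]
4. g(s(e), g(s(e), 0))  →  g(s(e), 0)   [R1 at ε]
5. g(s(e), 0)  →  0   [R1 at ε]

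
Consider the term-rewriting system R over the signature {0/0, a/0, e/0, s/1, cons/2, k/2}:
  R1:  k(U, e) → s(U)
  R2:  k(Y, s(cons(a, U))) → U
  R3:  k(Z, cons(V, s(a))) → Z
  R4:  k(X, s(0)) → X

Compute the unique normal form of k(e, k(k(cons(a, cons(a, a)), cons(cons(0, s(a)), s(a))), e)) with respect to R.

1. k(e, k(k(cons(a, cons(a, a)), cons(cons(0, s(a)), s(a))), e))  →  k(e, s(k(cons(a, cons(a, a)), cons(cons(0, s(a)), s(a)))))   [R1 at 2]
2. k(e, s(k(cons(a, cons(a, a)), cons(cons(0, s(a)), s(a)))))  →  k(e, s(cons(a, cons(a, a))))   [R3 at 2.1]
3. k(e, s(cons(a, cons(a, a))))  →  cons(a, a)   [R2 at ε]

cons(a, a)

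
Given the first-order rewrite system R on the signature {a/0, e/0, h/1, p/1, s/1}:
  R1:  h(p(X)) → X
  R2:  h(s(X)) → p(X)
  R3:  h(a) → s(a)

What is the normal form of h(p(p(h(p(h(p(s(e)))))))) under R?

1. h(p(p(h(p(h(p(s(e))))))))  →  p(h(p(h(p(s(e))))))   [R1 at ε]
2. p(h(p(h(p(s(e))))))  →  p(h(p(s(e))))   [R1 at 1]
3. p(h(p(s(e))))  →  p(s(e))   [R1 at 1]

p(s(e))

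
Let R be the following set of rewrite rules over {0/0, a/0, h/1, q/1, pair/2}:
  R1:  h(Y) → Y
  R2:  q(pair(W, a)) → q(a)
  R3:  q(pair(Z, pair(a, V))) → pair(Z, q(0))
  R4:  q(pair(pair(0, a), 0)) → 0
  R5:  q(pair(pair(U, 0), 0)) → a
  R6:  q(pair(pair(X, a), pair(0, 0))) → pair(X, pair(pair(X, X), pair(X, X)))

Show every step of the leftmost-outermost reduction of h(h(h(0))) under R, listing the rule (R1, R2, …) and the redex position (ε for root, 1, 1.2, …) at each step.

0

1. h(h(h(0)))  →  h(h(0))   [R1 at ε]
2. h(h(0))  →  h(0)   [R1 at ε]
3. h(0)  →  0   [R1 at ε]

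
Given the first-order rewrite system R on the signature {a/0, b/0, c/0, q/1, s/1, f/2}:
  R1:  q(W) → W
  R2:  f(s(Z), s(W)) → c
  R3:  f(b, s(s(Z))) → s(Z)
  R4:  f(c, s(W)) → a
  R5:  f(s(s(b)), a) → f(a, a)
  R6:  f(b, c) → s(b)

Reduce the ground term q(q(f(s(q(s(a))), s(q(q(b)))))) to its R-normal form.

c

1. q(q(f(s(q(s(a))), s(q(q(b))))))  →  q(f(s(q(s(a))), s(q(q(b)))))   [R1 at ε]
2. q(f(s(q(s(a))), s(q(q(b)))))  →  f(s(q(s(a))), s(q(q(b))))   [R1 at ε]
3. f(s(q(s(a))), s(q(q(b))))  →  c   [R2 at ε]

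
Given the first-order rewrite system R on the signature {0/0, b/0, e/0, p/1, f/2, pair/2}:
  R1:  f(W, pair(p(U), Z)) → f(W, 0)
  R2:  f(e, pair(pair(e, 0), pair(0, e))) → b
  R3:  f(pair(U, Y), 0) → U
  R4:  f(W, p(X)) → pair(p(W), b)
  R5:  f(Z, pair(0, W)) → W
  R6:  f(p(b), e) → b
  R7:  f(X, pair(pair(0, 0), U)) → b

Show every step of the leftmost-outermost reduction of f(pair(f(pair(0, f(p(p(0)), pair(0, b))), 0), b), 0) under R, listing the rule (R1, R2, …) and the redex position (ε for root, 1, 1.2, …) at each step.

1. f(pair(f(pair(0, f(p(p(0)), pair(0, b))), 0), b), 0)  →  f(pair(0, f(p(p(0)), pair(0, b))), 0)   [R3 at ε]
2. f(pair(0, f(p(p(0)), pair(0, b))), 0)  →  0   [R3 at ε]

0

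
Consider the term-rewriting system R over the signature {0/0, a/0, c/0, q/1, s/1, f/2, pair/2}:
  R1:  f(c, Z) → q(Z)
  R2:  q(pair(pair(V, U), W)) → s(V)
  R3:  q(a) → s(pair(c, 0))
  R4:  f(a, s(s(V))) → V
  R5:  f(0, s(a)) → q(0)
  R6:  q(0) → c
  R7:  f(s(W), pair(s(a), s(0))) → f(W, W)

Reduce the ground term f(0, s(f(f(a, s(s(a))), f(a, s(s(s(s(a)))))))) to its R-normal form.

c

1. f(0, s(f(f(a, s(s(a))), f(a, s(s(s(s(a))))))))  →  f(0, s(f(a, f(a, s(s(s(s(a))))))))   [R4 at 2.1.1]
2. f(0, s(f(a, f(a, s(s(s(s(a))))))))  →  f(0, s(f(a, s(s(a)))))   [R4 at 2.1.2]
3. f(0, s(f(a, s(s(a)))))  →  f(0, s(a))   [R4 at 2.1]
4. f(0, s(a))  →  q(0)   [R5 at ε]
5. q(0)  →  c   [R6 at ε]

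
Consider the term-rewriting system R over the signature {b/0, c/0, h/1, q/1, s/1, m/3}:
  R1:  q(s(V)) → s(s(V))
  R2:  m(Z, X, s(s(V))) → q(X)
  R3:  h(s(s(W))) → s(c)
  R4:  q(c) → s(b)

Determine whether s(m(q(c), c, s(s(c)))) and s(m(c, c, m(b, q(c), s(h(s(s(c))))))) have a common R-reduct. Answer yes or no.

yes — NF(t₁) = s(s(b)), NF(t₂) = s(s(b))

Reduce t₁ = s(m(q(c), c, s(s(c)))):
1. s(m(q(c), c, s(s(c))))  →  s(q(c))   [R2 at 1]
2. s(q(c))  →  s(s(b))   [R4 at 1]

Reduce t₂ = s(m(c, c, m(b, q(c), s(h(s(s(c))))))):
1. s(m(c, c, m(b, q(c), s(h(s(s(c)))))))  →  s(m(c, c, m(b, s(b), s(h(s(s(c)))))))   [R4 at 1.3.2]
2. s(m(c, c, m(b, s(b), s(h(s(s(c)))))))  →  s(m(c, c, m(b, s(b), s(s(c)))))   [R3 at 1.3.3.1]
3. s(m(c, c, m(b, s(b), s(s(c)))))  →  s(m(c, c, q(s(b))))   [R2 at 1.3]
4. s(m(c, c, q(s(b))))  →  s(m(c, c, s(s(b))))   [R1 at 1.3]
5. s(m(c, c, s(s(b))))  →  s(q(c))   [R2 at 1]
6. s(q(c))  →  s(s(b))   [R4 at 1]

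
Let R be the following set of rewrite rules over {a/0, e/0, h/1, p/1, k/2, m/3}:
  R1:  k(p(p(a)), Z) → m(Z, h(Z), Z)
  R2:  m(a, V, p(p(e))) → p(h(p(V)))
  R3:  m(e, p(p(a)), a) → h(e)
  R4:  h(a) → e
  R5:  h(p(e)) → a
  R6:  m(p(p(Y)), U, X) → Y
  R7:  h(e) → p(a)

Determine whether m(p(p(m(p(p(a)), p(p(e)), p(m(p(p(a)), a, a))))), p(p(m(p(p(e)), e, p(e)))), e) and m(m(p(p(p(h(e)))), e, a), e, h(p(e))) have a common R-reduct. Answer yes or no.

yes — NF(t₁) = a, NF(t₂) = a

Reduce t₁ = m(p(p(m(p(p(a)), p(p(e)), p(m(p(p(a)), a, a))))), p(p(m(p(p(e)), e, p(e)))), e):
1. m(p(p(m(p(p(a)), p(p(e)), p(m(p(p(a)), a, a))))), p(p(m(p(p(e)), e, p(e)))), e)  →  m(p(p(a)), p(p(e)), p(m(p(p(a)), a, a)))   [R6 at ε]
2. m(p(p(a)), p(p(e)), p(m(p(p(a)), a, a)))  →  a   [R6 at ε]

Reduce t₂ = m(m(p(p(p(h(e)))), e, a), e, h(p(e))):
1. m(m(p(p(p(h(e)))), e, a), e, h(p(e)))  →  m(p(h(e)), e, h(p(e)))   [R6 at 1]
2. m(p(h(e)), e, h(p(e)))  →  m(p(p(a)), e, h(p(e)))   [R7 at 1.1]
3. m(p(p(a)), e, h(p(e)))  →  a   [R6 at ε]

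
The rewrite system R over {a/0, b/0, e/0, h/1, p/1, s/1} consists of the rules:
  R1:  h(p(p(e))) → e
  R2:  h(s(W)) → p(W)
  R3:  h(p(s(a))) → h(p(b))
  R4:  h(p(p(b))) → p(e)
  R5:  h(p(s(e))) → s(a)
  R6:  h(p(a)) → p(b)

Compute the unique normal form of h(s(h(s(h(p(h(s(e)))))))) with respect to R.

p(p(e))

1. h(s(h(s(h(p(h(s(e))))))))  →  p(h(s(h(p(h(s(e)))))))   [R2 at ε]
2. p(h(s(h(p(h(s(e)))))))  →  p(p(h(p(h(s(e))))))   [R2 at 1]
3. p(p(h(p(h(s(e))))))  →  p(p(h(p(p(e)))))   [R2 at 1.1.1.1]
4. p(p(h(p(p(e)))))  →  p(p(e))   [R1 at 1.1]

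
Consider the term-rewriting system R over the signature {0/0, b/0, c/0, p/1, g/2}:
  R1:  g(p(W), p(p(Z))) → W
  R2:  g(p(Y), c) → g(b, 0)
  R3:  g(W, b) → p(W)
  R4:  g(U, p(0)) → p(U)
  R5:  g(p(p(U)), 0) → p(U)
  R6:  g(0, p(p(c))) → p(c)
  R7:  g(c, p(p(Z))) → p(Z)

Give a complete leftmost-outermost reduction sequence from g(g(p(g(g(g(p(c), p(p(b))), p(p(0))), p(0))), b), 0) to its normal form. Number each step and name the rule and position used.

1. g(g(p(g(g(g(p(c), p(p(b))), p(p(0))), p(0))), b), 0)  →  g(p(p(g(g(g(p(c), p(p(b))), p(p(0))), p(0)))), 0)   [R3 at 1]
2. g(p(p(g(g(g(p(c), p(p(b))), p(p(0))), p(0)))), 0)  →  p(g(g(g(p(c), p(p(b))), p(p(0))), p(0)))   [R5 at ε]
3. p(g(g(g(p(c), p(p(b))), p(p(0))), p(0)))  →  p(p(g(g(p(c), p(p(b))), p(p(0)))))   [R4 at 1]
4. p(p(g(g(p(c), p(p(b))), p(p(0)))))  →  p(p(g(c, p(p(0)))))   [R1 at 1.1.1]
5. p(p(g(c, p(p(0)))))  →  p(p(p(0)))   [R7 at 1.1]

p(p(p(0)))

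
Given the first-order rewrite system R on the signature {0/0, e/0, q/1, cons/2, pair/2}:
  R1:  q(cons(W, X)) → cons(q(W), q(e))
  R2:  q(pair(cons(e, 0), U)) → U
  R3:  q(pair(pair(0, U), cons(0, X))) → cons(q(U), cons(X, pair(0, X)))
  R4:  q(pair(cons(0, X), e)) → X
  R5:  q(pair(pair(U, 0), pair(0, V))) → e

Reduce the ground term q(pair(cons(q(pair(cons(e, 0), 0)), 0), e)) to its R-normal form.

0

1. q(pair(cons(q(pair(cons(e, 0), 0)), 0), e))  →  q(pair(cons(0, 0), e))   [R2 at 1.1.1]
2. q(pair(cons(0, 0), e))  →  0   [R4 at ε]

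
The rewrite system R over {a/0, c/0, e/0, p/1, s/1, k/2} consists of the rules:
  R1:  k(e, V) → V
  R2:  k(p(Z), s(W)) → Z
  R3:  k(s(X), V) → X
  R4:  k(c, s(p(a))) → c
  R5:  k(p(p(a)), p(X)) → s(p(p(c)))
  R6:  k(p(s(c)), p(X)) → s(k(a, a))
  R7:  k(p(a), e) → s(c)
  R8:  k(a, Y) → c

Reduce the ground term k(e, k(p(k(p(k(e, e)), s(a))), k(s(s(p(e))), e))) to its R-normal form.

e

1. k(e, k(p(k(p(k(e, e)), s(a))), k(s(s(p(e))), e)))  →  k(p(k(p(k(e, e)), s(a))), k(s(s(p(e))), e))   [R1 at ε]
2. k(p(k(p(k(e, e)), s(a))), k(s(s(p(e))), e))  →  k(p(k(e, e)), k(s(s(p(e))), e))   [R2 at 1.1]
3. k(p(k(e, e)), k(s(s(p(e))), e))  →  k(p(e), k(s(s(p(e))), e))   [R1 at 1.1]
4. k(p(e), k(s(s(p(e))), e))  →  k(p(e), s(p(e)))   [R3 at 2]
5. k(p(e), s(p(e)))  →  e   [R2 at ε]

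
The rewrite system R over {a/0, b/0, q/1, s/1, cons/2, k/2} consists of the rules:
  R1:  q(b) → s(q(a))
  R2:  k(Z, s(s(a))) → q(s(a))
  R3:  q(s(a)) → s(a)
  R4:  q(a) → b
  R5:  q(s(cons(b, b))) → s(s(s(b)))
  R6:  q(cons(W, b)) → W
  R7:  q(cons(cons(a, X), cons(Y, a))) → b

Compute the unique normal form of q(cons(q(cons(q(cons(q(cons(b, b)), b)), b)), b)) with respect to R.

1. q(cons(q(cons(q(cons(q(cons(b, b)), b)), b)), b))  →  q(cons(q(cons(q(cons(b, b)), b)), b))   [R6 at ε]
2. q(cons(q(cons(q(cons(b, b)), b)), b))  →  q(cons(q(cons(b, b)), b))   [R6 at ε]
3. q(cons(q(cons(b, b)), b))  →  q(cons(b, b))   [R6 at ε]
4. q(cons(b, b))  →  b   [R6 at ε]

b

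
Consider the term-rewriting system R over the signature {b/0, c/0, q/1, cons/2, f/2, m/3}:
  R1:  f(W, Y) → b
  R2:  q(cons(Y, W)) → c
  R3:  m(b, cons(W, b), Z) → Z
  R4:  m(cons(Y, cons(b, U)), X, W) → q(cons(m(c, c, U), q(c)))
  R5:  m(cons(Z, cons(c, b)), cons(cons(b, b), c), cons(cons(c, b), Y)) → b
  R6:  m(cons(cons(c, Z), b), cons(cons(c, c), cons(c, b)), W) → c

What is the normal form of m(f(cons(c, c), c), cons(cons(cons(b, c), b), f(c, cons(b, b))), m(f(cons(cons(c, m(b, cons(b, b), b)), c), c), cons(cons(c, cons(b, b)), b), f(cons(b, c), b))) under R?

1. m(f(cons(c, c), c), cons(cons(cons(b, c), b), f(c, cons(b, b))), m(f(cons(cons(c, m(b, cons(b, b), b)), c), c), cons(cons(c, cons(b, b)), b), f(cons(b, c), b)))  →  m(b, cons(cons(cons(b, c), b), f(c, cons(b, b))), m(f(cons(cons(c, m(b, cons(b, b), b)), c), c), cons(cons(c, cons(b, b)), b), f(cons(b, c), b)))   [R1 at 1]
2. m(b, cons(cons(cons(b, c), b), f(c, cons(b, b))), m(f(cons(cons(c, m(b, cons(b, b), b)), c), c), cons(cons(c, cons(b, b)), b), f(cons(b, c), b)))  →  m(b, cons(cons(cons(b, c), b), b), m(f(cons(cons(c, m(b, cons(b, b), b)), c), c), cons(cons(c, cons(b, b)), b), f(cons(b, c), b)))   [R1 at 2.2]
3. m(b, cons(cons(cons(b, c), b), b), m(f(cons(cons(c, m(b, cons(b, b), b)), c), c), cons(cons(c, cons(b, b)), b), f(cons(b, c), b)))  →  m(f(cons(cons(c, m(b, cons(b, b), b)), c), c), cons(cons(c, cons(b, b)), b), f(cons(b, c), b))   [R3 at ε]
4. m(f(cons(cons(c, m(b, cons(b, b), b)), c), c), cons(cons(c, cons(b, b)), b), f(cons(b, c), b))  →  m(b, cons(cons(c, cons(b, b)), b), f(cons(b, c), b))   [R1 at 1]
5. m(b, cons(cons(c, cons(b, b)), b), f(cons(b, c), b))  →  f(cons(b, c), b)   [R3 at ε]
6. f(cons(b, c), b)  →  b   [R1 at ε]

b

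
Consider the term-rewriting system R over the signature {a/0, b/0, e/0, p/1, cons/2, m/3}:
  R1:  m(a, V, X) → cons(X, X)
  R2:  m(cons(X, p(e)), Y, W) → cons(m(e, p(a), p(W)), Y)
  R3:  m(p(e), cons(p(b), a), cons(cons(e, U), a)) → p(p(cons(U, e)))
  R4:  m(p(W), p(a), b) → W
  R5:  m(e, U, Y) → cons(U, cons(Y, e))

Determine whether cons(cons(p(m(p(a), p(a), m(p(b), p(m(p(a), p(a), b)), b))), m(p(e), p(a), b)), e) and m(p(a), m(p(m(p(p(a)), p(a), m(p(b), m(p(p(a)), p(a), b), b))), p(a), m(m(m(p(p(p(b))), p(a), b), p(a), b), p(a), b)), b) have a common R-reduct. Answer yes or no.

Reduce t₁ = cons(cons(p(m(p(a), p(a), m(p(b), p(m(p(a), p(a), b)), b))), m(p(e), p(a), b)), e):
1. cons(cons(p(m(p(a), p(a), m(p(b), p(m(p(a), p(a), b)), b))), m(p(e), p(a), b)), e)  →  cons(cons(p(m(p(a), p(a), m(p(b), p(a), b))), m(p(e), p(a), b)), e)   [R4 at 1.1.1.3.2.1]
2. cons(cons(p(m(p(a), p(a), m(p(b), p(a), b))), m(p(e), p(a), b)), e)  →  cons(cons(p(m(p(a), p(a), b)), m(p(e), p(a), b)), e)   [R4 at 1.1.1.3]
3. cons(cons(p(m(p(a), p(a), b)), m(p(e), p(a), b)), e)  →  cons(cons(p(a), m(p(e), p(a), b)), e)   [R4 at 1.1.1]
4. cons(cons(p(a), m(p(e), p(a), b)), e)  →  cons(cons(p(a), e), e)   [R4 at 1.2]

Reduce t₂ = m(p(a), m(p(m(p(p(a)), p(a), m(p(b), m(p(p(a)), p(a), b), b))), p(a), m(m(m(p(p(p(b))), p(a), b), p(a), b), p(a), b)), b):
1. m(p(a), m(p(m(p(p(a)), p(a), m(p(b), m(p(p(a)), p(a), b), b))), p(a), m(m(m(p(p(p(b))), p(a), b), p(a), b), p(a), b)), b)  →  m(p(a), m(p(m(p(p(a)), p(a), m(p(b), p(a), b))), p(a), m(m(m(p(p(p(b))), p(a), b), p(a), b), p(a), b)), b)   [R4 at 2.1.1.3.2]
2. m(p(a), m(p(m(p(p(a)), p(a), m(p(b), p(a), b))), p(a), m(m(m(p(p(p(b))), p(a), b), p(a), b), p(a), b)), b)  →  m(p(a), m(p(m(p(p(a)), p(a), b)), p(a), m(m(m(p(p(p(b))), p(a), b), p(a), b), p(a), b)), b)   [R4 at 2.1.1.3]
3. m(p(a), m(p(m(p(p(a)), p(a), b)), p(a), m(m(m(p(p(p(b))), p(a), b), p(a), b), p(a), b)), b)  →  m(p(a), m(p(p(a)), p(a), m(m(m(p(p(p(b))), p(a), b), p(a), b), p(a), b)), b)   [R4 at 2.1.1]
4. m(p(a), m(p(p(a)), p(a), m(m(m(p(p(p(b))), p(a), b), p(a), b), p(a), b)), b)  →  m(p(a), m(p(p(a)), p(a), m(m(p(p(b)), p(a), b), p(a), b)), b)   [R4 at 2.3.1.1]
5. m(p(a), m(p(p(a)), p(a), m(m(p(p(b)), p(a), b), p(a), b)), b)  →  m(p(a), m(p(p(a)), p(a), m(p(b), p(a), b)), b)   [R4 at 2.3.1]
6. m(p(a), m(p(p(a)), p(a), m(p(b), p(a), b)), b)  →  m(p(a), m(p(p(a)), p(a), b), b)   [R4 at 2.3]
7. m(p(a), m(p(p(a)), p(a), b), b)  →  m(p(a), p(a), b)   [R4 at 2]
8. m(p(a), p(a), b)  →  a   [R4 at ε]

no — NF(t₁) = cons(cons(p(a), e), e), NF(t₂) = a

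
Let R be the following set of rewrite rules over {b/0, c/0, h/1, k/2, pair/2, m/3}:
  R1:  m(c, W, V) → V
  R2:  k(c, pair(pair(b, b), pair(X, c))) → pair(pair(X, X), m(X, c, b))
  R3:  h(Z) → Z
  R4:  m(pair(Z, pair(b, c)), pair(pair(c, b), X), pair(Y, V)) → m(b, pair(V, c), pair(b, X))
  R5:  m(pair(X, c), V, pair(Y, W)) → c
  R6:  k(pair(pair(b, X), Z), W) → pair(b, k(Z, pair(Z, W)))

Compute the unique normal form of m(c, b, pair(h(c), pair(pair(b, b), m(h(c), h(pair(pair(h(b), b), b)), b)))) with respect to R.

1. m(c, b, pair(h(c), pair(pair(b, b), m(h(c), h(pair(pair(h(b), b), b)), b))))  →  pair(h(c), pair(pair(b, b), m(h(c), h(pair(pair(h(b), b), b)), b)))   [R1 at ε]
2. pair(h(c), pair(pair(b, b), m(h(c), h(pair(pair(h(b), b), b)), b)))  →  pair(c, pair(pair(b, b), m(h(c), h(pair(pair(h(b), b), b)), b)))   [R3 at 1]
3. pair(c, pair(pair(b, b), m(h(c), h(pair(pair(h(b), b), b)), b)))  →  pair(c, pair(pair(b, b), m(c, h(pair(pair(h(b), b), b)), b)))   [R3 at 2.2.1]
4. pair(c, pair(pair(b, b), m(c, h(pair(pair(h(b), b), b)), b)))  →  pair(c, pair(pair(b, b), b))   [R1 at 2.2]

pair(c, pair(pair(b, b), b))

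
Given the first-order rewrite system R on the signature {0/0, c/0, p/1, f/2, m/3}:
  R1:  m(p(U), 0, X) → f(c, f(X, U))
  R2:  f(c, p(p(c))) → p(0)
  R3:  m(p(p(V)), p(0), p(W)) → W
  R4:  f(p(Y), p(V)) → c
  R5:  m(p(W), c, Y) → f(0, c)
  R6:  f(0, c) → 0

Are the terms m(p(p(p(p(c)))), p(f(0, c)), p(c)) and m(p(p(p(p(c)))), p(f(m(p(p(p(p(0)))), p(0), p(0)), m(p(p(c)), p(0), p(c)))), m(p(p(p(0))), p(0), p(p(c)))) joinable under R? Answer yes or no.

yes — NF(t₁) = c, NF(t₂) = c

Reduce t₁ = m(p(p(p(p(c)))), p(f(0, c)), p(c)):
1. m(p(p(p(p(c)))), p(f(0, c)), p(c))  →  m(p(p(p(p(c)))), p(0), p(c))   [R6 at 2.1]
2. m(p(p(p(p(c)))), p(0), p(c))  →  c   [R3 at ε]

Reduce t₂ = m(p(p(p(p(c)))), p(f(m(p(p(p(p(0)))), p(0), p(0)), m(p(p(c)), p(0), p(c)))), m(p(p(p(0))), p(0), p(p(c)))):
1. m(p(p(p(p(c)))), p(f(m(p(p(p(p(0)))), p(0), p(0)), m(p(p(c)), p(0), p(c)))), m(p(p(p(0))), p(0), p(p(c))))  →  m(p(p(p(p(c)))), p(f(0, m(p(p(c)), p(0), p(c)))), m(p(p(p(0))), p(0), p(p(c))))   [R3 at 2.1.1]
2. m(p(p(p(p(c)))), p(f(0, m(p(p(c)), p(0), p(c)))), m(p(p(p(0))), p(0), p(p(c))))  →  m(p(p(p(p(c)))), p(f(0, c)), m(p(p(p(0))), p(0), p(p(c))))   [R3 at 2.1.2]
3. m(p(p(p(p(c)))), p(f(0, c)), m(p(p(p(0))), p(0), p(p(c))))  →  m(p(p(p(p(c)))), p(0), m(p(p(p(0))), p(0), p(p(c))))   [R6 at 2.1]
4. m(p(p(p(p(c)))), p(0), m(p(p(p(0))), p(0), p(p(c))))  →  m(p(p(p(p(c)))), p(0), p(c))   [R3 at 3]
5. m(p(p(p(p(c)))), p(0), p(c))  →  c   [R3 at ε]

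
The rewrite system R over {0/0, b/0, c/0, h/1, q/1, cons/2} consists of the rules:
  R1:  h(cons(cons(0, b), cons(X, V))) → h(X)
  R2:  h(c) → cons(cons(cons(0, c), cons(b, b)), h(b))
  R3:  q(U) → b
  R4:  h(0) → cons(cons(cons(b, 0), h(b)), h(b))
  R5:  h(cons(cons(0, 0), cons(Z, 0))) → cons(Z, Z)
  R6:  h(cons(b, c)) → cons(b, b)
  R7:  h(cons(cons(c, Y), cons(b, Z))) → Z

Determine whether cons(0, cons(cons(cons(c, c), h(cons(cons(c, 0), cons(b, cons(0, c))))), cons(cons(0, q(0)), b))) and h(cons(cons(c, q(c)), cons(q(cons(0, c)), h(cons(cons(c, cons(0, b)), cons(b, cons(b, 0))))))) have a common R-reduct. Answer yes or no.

no — NF(t₁) = cons(0, cons(cons(cons(c, c), cons(0, c)), cons(cons(0, b), b))), NF(t₂) = cons(b, 0)

Reduce t₁ = cons(0, cons(cons(cons(c, c), h(cons(cons(c, 0), cons(b, cons(0, c))))), cons(cons(0, q(0)), b))):
1. cons(0, cons(cons(cons(c, c), h(cons(cons(c, 0), cons(b, cons(0, c))))), cons(cons(0, q(0)), b)))  →  cons(0, cons(cons(cons(c, c), cons(0, c)), cons(cons(0, q(0)), b)))   [R7 at 2.1.2]
2. cons(0, cons(cons(cons(c, c), cons(0, c)), cons(cons(0, q(0)), b)))  →  cons(0, cons(cons(cons(c, c), cons(0, c)), cons(cons(0, b), b)))   [R3 at 2.2.1.2]

Reduce t₂ = h(cons(cons(c, q(c)), cons(q(cons(0, c)), h(cons(cons(c, cons(0, b)), cons(b, cons(b, 0))))))):
1. h(cons(cons(c, q(c)), cons(q(cons(0, c)), h(cons(cons(c, cons(0, b)), cons(b, cons(b, 0)))))))  →  h(cons(cons(c, b), cons(q(cons(0, c)), h(cons(cons(c, cons(0, b)), cons(b, cons(b, 0)))))))   [R3 at 1.1.2]
2. h(cons(cons(c, b), cons(q(cons(0, c)), h(cons(cons(c, cons(0, b)), cons(b, cons(b, 0)))))))  →  h(cons(cons(c, b), cons(b, h(cons(cons(c, cons(0, b)), cons(b, cons(b, 0)))))))   [R3 at 1.2.1]
3. h(cons(cons(c, b), cons(b, h(cons(cons(c, cons(0, b)), cons(b, cons(b, 0)))))))  →  h(cons(cons(c, cons(0, b)), cons(b, cons(b, 0))))   [R7 at ε]
4. h(cons(cons(c, cons(0, b)), cons(b, cons(b, 0))))  →  cons(b, 0)   [R7 at ε]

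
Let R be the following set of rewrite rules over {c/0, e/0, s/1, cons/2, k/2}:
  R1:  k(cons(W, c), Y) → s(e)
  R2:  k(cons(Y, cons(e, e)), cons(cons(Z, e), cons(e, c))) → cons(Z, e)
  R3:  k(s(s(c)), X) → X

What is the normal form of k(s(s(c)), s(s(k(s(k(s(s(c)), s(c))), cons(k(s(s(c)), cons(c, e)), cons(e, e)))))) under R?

1. k(s(s(c)), s(s(k(s(k(s(s(c)), s(c))), cons(k(s(s(c)), cons(c, e)), cons(e, e))))))  →  s(s(k(s(k(s(s(c)), s(c))), cons(k(s(s(c)), cons(c, e)), cons(e, e)))))   [R3 at ε]
2. s(s(k(s(k(s(s(c)), s(c))), cons(k(s(s(c)), cons(c, e)), cons(e, e)))))  →  s(s(k(s(s(c)), cons(k(s(s(c)), cons(c, e)), cons(e, e)))))   [R3 at 1.1.1.1]
3. s(s(k(s(s(c)), cons(k(s(s(c)), cons(c, e)), cons(e, e)))))  →  s(s(cons(k(s(s(c)), cons(c, e)), cons(e, e))))   [R3 at 1.1]
4. s(s(cons(k(s(s(c)), cons(c, e)), cons(e, e))))  →  s(s(cons(cons(c, e), cons(e, e))))   [R3 at 1.1.1]

s(s(cons(cons(c, e), cons(e, e))))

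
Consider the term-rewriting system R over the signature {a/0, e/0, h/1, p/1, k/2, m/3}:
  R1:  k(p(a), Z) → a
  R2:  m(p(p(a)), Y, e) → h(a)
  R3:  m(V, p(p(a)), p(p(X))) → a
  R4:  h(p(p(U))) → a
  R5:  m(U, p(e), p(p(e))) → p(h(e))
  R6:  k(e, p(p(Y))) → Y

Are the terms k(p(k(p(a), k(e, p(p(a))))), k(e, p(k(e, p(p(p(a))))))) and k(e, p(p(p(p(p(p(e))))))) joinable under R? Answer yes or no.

no — NF(t₁) = a, NF(t₂) = p(p(p(p(e))))

Reduce t₁ = k(p(k(p(a), k(e, p(p(a))))), k(e, p(k(e, p(p(p(a))))))):
1. k(p(k(p(a), k(e, p(p(a))))), k(e, p(k(e, p(p(p(a)))))))  →  k(p(a), k(e, p(k(e, p(p(p(a)))))))   [R1 at 1.1]
2. k(p(a), k(e, p(k(e, p(p(p(a)))))))  →  a   [R1 at ε]

Reduce t₂ = k(e, p(p(p(p(p(p(e))))))):
1. k(e, p(p(p(p(p(p(e)))))))  →  p(p(p(p(e))))   [R6 at ε]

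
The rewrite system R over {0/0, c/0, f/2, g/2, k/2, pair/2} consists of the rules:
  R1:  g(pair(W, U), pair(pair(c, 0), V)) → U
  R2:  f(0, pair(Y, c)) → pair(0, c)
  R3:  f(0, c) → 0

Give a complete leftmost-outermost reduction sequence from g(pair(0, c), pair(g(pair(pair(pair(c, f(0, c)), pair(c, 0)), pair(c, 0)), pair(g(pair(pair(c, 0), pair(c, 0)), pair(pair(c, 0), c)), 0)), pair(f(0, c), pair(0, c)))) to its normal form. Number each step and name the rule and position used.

1. g(pair(0, c), pair(g(pair(pair(pair(c, f(0, c)), pair(c, 0)), pair(c, 0)), pair(g(pair(pair(c, 0), pair(c, 0)), pair(pair(c, 0), c)), 0)), pair(f(0, c), pair(0, c))))  →  g(pair(0, c), pair(g(pair(pair(pair(c, 0), pair(c, 0)), pair(c, 0)), pair(g(pair(pair(c, 0), pair(c, 0)), pair(pair(c, 0), c)), 0)), pair(f(0, c), pair(0, c))))   [R3 at 2.1.1.1.1.2]
2. g(pair(0, c), pair(g(pair(pair(pair(c, 0), pair(c, 0)), pair(c, 0)), pair(g(pair(pair(c, 0), pair(c, 0)), pair(pair(c, 0), c)), 0)), pair(f(0, c), pair(0, c))))  →  g(pair(0, c), pair(g(pair(pair(pair(c, 0), pair(c, 0)), pair(c, 0)), pair(pair(c, 0), 0)), pair(f(0, c), pair(0, c))))   [R1 at 2.1.2.1]
3. g(pair(0, c), pair(g(pair(pair(pair(c, 0), pair(c, 0)), pair(c, 0)), pair(pair(c, 0), 0)), pair(f(0, c), pair(0, c))))  →  g(pair(0, c), pair(pair(c, 0), pair(f(0, c), pair(0, c))))   [R1 at 2.1]
4. g(pair(0, c), pair(pair(c, 0), pair(f(0, c), pair(0, c))))  →  c   [R1 at ε]

c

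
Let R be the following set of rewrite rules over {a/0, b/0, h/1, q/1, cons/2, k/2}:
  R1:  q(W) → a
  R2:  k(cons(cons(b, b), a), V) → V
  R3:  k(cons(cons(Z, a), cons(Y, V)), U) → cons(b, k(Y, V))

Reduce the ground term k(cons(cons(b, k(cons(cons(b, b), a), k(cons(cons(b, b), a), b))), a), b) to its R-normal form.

1. k(cons(cons(b, k(cons(cons(b, b), a), k(cons(cons(b, b), a), b))), a), b)  →  k(cons(cons(b, k(cons(cons(b, b), a), b)), a), b)   [R2 at 1.1.2]
2. k(cons(cons(b, k(cons(cons(b, b), a), b)), a), b)  →  k(cons(cons(b, b), a), b)   [R2 at 1.1.2]
3. k(cons(cons(b, b), a), b)  →  b   [R2 at ε]

b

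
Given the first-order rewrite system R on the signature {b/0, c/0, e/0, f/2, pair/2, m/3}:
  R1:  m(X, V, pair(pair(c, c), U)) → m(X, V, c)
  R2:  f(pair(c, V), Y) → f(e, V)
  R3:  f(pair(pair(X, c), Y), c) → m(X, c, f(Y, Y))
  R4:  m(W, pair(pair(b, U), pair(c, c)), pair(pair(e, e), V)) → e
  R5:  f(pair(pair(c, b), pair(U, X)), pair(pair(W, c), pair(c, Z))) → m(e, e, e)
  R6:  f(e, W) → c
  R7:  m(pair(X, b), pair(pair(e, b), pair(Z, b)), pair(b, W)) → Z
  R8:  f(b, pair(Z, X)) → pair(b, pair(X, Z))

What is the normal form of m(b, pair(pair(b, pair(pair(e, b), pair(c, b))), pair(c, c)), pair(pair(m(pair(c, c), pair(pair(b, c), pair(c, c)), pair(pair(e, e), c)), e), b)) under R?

1. m(b, pair(pair(b, pair(pair(e, b), pair(c, b))), pair(c, c)), pair(pair(m(pair(c, c), pair(pair(b, c), pair(c, c)), pair(pair(e, e), c)), e), b))  →  m(b, pair(pair(b, pair(pair(e, b), pair(c, b))), pair(c, c)), pair(pair(e, e), b))   [R4 at 3.1.1]
2. m(b, pair(pair(b, pair(pair(e, b), pair(c, b))), pair(c, c)), pair(pair(e, e), b))  →  e   [R4 at ε]

e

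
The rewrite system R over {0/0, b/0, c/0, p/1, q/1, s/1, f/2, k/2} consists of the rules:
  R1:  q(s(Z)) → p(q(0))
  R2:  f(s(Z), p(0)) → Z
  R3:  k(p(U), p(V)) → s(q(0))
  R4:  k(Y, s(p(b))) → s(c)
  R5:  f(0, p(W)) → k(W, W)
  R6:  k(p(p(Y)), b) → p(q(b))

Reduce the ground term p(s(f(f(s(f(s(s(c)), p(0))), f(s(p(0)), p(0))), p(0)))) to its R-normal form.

p(s(c))

1. p(s(f(f(s(f(s(s(c)), p(0))), f(s(p(0)), p(0))), p(0))))  →  p(s(f(f(s(s(c)), f(s(p(0)), p(0))), p(0))))   [R2 at 1.1.1.1.1]
2. p(s(f(f(s(s(c)), f(s(p(0)), p(0))), p(0))))  →  p(s(f(f(s(s(c)), p(0)), p(0))))   [R2 at 1.1.1.2]
3. p(s(f(f(s(s(c)), p(0)), p(0))))  →  p(s(f(s(c), p(0))))   [R2 at 1.1.1]
4. p(s(f(s(c), p(0))))  →  p(s(c))   [R2 at 1.1]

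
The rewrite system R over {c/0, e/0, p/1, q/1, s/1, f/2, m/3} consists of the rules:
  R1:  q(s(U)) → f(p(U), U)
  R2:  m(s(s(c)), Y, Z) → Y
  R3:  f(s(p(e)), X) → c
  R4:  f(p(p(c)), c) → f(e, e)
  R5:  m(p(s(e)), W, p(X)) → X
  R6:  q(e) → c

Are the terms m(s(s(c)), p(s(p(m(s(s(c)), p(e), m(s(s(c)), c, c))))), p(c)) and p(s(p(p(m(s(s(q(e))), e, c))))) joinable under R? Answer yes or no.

Reduce t₁ = m(s(s(c)), p(s(p(m(s(s(c)), p(e), m(s(s(c)), c, c))))), p(c)):
1. m(s(s(c)), p(s(p(m(s(s(c)), p(e), m(s(s(c)), c, c))))), p(c))  →  p(s(p(m(s(s(c)), p(e), m(s(s(c)), c, c)))))   [R2 at ε]
2. p(s(p(m(s(s(c)), p(e), m(s(s(c)), c, c)))))  →  p(s(p(p(e))))   [R2 at 1.1.1]

Reduce t₂ = p(s(p(p(m(s(s(q(e))), e, c))))):
1. p(s(p(p(m(s(s(q(e))), e, c)))))  →  p(s(p(p(m(s(s(c)), e, c)))))   [R6 at 1.1.1.1.1.1.1]
2. p(s(p(p(m(s(s(c)), e, c)))))  →  p(s(p(p(e))))   [R2 at 1.1.1.1]

yes — NF(t₁) = p(s(p(p(e)))), NF(t₂) = p(s(p(p(e))))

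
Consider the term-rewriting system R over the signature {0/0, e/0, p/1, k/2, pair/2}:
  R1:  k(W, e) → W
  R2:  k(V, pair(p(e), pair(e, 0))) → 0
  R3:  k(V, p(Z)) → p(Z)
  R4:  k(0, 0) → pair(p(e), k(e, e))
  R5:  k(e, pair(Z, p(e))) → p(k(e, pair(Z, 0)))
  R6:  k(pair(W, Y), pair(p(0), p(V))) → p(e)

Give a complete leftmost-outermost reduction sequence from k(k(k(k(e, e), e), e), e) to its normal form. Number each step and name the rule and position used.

1. k(k(k(k(e, e), e), e), e)  →  k(k(k(e, e), e), e)   [R1 at ε]
2. k(k(k(e, e), e), e)  →  k(k(e, e), e)   [R1 at ε]
3. k(k(e, e), e)  →  k(e, e)   [R1 at ε]
4. k(e, e)  →  e   [R1 at ε]

e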